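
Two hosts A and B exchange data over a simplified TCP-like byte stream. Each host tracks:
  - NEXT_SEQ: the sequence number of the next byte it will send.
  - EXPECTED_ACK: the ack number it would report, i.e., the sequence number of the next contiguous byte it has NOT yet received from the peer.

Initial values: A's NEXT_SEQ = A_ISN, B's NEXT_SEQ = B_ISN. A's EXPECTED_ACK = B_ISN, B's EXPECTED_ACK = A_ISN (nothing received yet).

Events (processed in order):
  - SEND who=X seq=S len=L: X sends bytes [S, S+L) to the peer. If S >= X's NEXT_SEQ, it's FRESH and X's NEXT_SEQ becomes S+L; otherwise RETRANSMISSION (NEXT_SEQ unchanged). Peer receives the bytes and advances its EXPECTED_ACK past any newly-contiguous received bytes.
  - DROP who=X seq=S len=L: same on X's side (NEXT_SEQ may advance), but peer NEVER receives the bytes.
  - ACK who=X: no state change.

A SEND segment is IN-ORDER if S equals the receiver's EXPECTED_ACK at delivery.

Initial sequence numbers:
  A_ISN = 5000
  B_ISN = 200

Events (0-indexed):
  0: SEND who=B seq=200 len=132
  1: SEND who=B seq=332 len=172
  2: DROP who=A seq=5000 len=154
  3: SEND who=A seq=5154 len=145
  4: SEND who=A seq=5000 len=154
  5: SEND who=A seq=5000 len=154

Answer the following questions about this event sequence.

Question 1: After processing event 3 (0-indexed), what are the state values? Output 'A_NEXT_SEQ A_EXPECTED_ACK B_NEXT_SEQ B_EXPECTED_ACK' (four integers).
After event 0: A_seq=5000 A_ack=332 B_seq=332 B_ack=5000
After event 1: A_seq=5000 A_ack=504 B_seq=504 B_ack=5000
After event 2: A_seq=5154 A_ack=504 B_seq=504 B_ack=5000
After event 3: A_seq=5299 A_ack=504 B_seq=504 B_ack=5000

5299 504 504 5000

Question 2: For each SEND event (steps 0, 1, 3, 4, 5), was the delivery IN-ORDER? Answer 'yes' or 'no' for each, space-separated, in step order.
Step 0: SEND seq=200 -> in-order
Step 1: SEND seq=332 -> in-order
Step 3: SEND seq=5154 -> out-of-order
Step 4: SEND seq=5000 -> in-order
Step 5: SEND seq=5000 -> out-of-order

Answer: yes yes no yes no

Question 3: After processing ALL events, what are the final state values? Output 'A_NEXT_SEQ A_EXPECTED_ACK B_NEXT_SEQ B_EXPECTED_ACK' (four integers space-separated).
After event 0: A_seq=5000 A_ack=332 B_seq=332 B_ack=5000
After event 1: A_seq=5000 A_ack=504 B_seq=504 B_ack=5000
After event 2: A_seq=5154 A_ack=504 B_seq=504 B_ack=5000
After event 3: A_seq=5299 A_ack=504 B_seq=504 B_ack=5000
After event 4: A_seq=5299 A_ack=504 B_seq=504 B_ack=5299
After event 5: A_seq=5299 A_ack=504 B_seq=504 B_ack=5299

Answer: 5299 504 504 5299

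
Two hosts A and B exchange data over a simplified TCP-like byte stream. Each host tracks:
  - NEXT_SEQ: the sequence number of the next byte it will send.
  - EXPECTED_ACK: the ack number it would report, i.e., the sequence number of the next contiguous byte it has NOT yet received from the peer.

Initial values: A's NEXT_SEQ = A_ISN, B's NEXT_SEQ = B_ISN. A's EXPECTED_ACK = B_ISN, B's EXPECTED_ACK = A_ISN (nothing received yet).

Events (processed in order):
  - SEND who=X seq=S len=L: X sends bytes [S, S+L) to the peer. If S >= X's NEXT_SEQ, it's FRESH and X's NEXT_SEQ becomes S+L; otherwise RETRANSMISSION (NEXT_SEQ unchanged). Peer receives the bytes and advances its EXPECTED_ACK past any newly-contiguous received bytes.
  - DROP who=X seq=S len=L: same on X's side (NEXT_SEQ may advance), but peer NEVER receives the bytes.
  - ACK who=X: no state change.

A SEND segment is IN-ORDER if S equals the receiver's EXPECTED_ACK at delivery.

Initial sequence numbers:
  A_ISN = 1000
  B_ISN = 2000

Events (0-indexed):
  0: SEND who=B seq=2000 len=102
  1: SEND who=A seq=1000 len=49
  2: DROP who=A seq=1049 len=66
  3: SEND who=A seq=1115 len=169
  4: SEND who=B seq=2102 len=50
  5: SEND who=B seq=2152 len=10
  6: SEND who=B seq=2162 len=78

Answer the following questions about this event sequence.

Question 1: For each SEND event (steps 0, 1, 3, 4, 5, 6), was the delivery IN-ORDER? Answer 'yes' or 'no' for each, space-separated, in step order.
Step 0: SEND seq=2000 -> in-order
Step 1: SEND seq=1000 -> in-order
Step 3: SEND seq=1115 -> out-of-order
Step 4: SEND seq=2102 -> in-order
Step 5: SEND seq=2152 -> in-order
Step 6: SEND seq=2162 -> in-order

Answer: yes yes no yes yes yes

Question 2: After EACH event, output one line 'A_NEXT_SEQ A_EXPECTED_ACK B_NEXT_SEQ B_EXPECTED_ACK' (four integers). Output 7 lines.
1000 2102 2102 1000
1049 2102 2102 1049
1115 2102 2102 1049
1284 2102 2102 1049
1284 2152 2152 1049
1284 2162 2162 1049
1284 2240 2240 1049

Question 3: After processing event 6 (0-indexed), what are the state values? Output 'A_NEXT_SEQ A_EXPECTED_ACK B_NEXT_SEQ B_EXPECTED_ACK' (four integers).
After event 0: A_seq=1000 A_ack=2102 B_seq=2102 B_ack=1000
After event 1: A_seq=1049 A_ack=2102 B_seq=2102 B_ack=1049
After event 2: A_seq=1115 A_ack=2102 B_seq=2102 B_ack=1049
After event 3: A_seq=1284 A_ack=2102 B_seq=2102 B_ack=1049
After event 4: A_seq=1284 A_ack=2152 B_seq=2152 B_ack=1049
After event 5: A_seq=1284 A_ack=2162 B_seq=2162 B_ack=1049
After event 6: A_seq=1284 A_ack=2240 B_seq=2240 B_ack=1049

1284 2240 2240 1049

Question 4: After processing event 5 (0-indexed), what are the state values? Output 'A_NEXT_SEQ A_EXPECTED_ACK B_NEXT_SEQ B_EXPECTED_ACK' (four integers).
After event 0: A_seq=1000 A_ack=2102 B_seq=2102 B_ack=1000
After event 1: A_seq=1049 A_ack=2102 B_seq=2102 B_ack=1049
After event 2: A_seq=1115 A_ack=2102 B_seq=2102 B_ack=1049
After event 3: A_seq=1284 A_ack=2102 B_seq=2102 B_ack=1049
After event 4: A_seq=1284 A_ack=2152 B_seq=2152 B_ack=1049
After event 5: A_seq=1284 A_ack=2162 B_seq=2162 B_ack=1049

1284 2162 2162 1049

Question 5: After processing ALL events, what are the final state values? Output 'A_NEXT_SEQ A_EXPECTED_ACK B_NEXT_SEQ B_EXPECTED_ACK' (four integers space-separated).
Answer: 1284 2240 2240 1049

Derivation:
After event 0: A_seq=1000 A_ack=2102 B_seq=2102 B_ack=1000
After event 1: A_seq=1049 A_ack=2102 B_seq=2102 B_ack=1049
After event 2: A_seq=1115 A_ack=2102 B_seq=2102 B_ack=1049
After event 3: A_seq=1284 A_ack=2102 B_seq=2102 B_ack=1049
After event 4: A_seq=1284 A_ack=2152 B_seq=2152 B_ack=1049
After event 5: A_seq=1284 A_ack=2162 B_seq=2162 B_ack=1049
After event 6: A_seq=1284 A_ack=2240 B_seq=2240 B_ack=1049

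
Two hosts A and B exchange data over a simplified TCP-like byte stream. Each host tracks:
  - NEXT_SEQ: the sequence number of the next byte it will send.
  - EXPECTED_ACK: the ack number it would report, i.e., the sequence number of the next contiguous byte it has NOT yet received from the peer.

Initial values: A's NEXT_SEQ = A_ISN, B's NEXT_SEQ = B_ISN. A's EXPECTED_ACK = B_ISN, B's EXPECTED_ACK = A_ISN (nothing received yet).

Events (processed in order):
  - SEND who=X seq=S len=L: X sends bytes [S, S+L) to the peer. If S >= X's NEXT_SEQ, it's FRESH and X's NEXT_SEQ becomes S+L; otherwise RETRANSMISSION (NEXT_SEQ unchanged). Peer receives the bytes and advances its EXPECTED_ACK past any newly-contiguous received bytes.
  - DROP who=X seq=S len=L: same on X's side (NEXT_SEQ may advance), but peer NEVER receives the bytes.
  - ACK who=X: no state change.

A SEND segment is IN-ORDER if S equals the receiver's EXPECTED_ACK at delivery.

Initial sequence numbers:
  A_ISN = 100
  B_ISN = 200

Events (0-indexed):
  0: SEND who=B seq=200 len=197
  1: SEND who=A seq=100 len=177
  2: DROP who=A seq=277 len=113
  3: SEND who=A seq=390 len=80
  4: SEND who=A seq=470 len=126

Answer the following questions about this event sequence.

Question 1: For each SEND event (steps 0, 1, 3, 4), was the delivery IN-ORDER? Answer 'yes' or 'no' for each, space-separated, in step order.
Step 0: SEND seq=200 -> in-order
Step 1: SEND seq=100 -> in-order
Step 3: SEND seq=390 -> out-of-order
Step 4: SEND seq=470 -> out-of-order

Answer: yes yes no no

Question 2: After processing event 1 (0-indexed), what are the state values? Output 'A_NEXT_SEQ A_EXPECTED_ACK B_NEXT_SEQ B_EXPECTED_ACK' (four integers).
After event 0: A_seq=100 A_ack=397 B_seq=397 B_ack=100
After event 1: A_seq=277 A_ack=397 B_seq=397 B_ack=277

277 397 397 277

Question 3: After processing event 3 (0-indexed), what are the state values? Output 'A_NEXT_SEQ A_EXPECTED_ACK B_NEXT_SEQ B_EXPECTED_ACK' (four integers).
After event 0: A_seq=100 A_ack=397 B_seq=397 B_ack=100
After event 1: A_seq=277 A_ack=397 B_seq=397 B_ack=277
After event 2: A_seq=390 A_ack=397 B_seq=397 B_ack=277
After event 3: A_seq=470 A_ack=397 B_seq=397 B_ack=277

470 397 397 277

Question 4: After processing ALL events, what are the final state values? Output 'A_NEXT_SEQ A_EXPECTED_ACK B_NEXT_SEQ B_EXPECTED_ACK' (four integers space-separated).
Answer: 596 397 397 277

Derivation:
After event 0: A_seq=100 A_ack=397 B_seq=397 B_ack=100
After event 1: A_seq=277 A_ack=397 B_seq=397 B_ack=277
After event 2: A_seq=390 A_ack=397 B_seq=397 B_ack=277
After event 3: A_seq=470 A_ack=397 B_seq=397 B_ack=277
After event 4: A_seq=596 A_ack=397 B_seq=397 B_ack=277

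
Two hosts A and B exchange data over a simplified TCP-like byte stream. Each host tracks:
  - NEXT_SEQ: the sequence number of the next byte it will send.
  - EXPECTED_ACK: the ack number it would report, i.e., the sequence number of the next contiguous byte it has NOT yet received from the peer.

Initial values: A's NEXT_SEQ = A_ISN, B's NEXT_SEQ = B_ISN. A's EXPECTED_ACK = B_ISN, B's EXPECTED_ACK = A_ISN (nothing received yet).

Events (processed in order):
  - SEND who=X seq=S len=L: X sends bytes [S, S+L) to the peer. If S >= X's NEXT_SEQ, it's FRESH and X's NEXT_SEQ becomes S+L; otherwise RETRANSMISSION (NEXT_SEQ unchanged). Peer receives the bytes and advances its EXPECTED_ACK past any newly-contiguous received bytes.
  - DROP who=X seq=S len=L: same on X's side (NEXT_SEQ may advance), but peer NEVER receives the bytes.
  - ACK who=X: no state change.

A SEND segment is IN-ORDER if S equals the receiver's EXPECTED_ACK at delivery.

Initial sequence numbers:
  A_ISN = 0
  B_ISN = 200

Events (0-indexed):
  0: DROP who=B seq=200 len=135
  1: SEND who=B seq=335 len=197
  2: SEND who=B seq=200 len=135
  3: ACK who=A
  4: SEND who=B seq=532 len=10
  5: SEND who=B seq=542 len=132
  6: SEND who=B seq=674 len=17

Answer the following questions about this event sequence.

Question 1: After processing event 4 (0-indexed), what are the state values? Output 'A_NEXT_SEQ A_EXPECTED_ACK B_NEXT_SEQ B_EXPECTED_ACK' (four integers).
After event 0: A_seq=0 A_ack=200 B_seq=335 B_ack=0
After event 1: A_seq=0 A_ack=200 B_seq=532 B_ack=0
After event 2: A_seq=0 A_ack=532 B_seq=532 B_ack=0
After event 3: A_seq=0 A_ack=532 B_seq=532 B_ack=0
After event 4: A_seq=0 A_ack=542 B_seq=542 B_ack=0

0 542 542 0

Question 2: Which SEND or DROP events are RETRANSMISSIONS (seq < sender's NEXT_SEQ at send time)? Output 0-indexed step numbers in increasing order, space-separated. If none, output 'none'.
Step 0: DROP seq=200 -> fresh
Step 1: SEND seq=335 -> fresh
Step 2: SEND seq=200 -> retransmit
Step 4: SEND seq=532 -> fresh
Step 5: SEND seq=542 -> fresh
Step 6: SEND seq=674 -> fresh

Answer: 2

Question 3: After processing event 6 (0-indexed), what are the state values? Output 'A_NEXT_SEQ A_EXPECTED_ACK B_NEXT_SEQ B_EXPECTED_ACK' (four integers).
After event 0: A_seq=0 A_ack=200 B_seq=335 B_ack=0
After event 1: A_seq=0 A_ack=200 B_seq=532 B_ack=0
After event 2: A_seq=0 A_ack=532 B_seq=532 B_ack=0
After event 3: A_seq=0 A_ack=532 B_seq=532 B_ack=0
After event 4: A_seq=0 A_ack=542 B_seq=542 B_ack=0
After event 5: A_seq=0 A_ack=674 B_seq=674 B_ack=0
After event 6: A_seq=0 A_ack=691 B_seq=691 B_ack=0

0 691 691 0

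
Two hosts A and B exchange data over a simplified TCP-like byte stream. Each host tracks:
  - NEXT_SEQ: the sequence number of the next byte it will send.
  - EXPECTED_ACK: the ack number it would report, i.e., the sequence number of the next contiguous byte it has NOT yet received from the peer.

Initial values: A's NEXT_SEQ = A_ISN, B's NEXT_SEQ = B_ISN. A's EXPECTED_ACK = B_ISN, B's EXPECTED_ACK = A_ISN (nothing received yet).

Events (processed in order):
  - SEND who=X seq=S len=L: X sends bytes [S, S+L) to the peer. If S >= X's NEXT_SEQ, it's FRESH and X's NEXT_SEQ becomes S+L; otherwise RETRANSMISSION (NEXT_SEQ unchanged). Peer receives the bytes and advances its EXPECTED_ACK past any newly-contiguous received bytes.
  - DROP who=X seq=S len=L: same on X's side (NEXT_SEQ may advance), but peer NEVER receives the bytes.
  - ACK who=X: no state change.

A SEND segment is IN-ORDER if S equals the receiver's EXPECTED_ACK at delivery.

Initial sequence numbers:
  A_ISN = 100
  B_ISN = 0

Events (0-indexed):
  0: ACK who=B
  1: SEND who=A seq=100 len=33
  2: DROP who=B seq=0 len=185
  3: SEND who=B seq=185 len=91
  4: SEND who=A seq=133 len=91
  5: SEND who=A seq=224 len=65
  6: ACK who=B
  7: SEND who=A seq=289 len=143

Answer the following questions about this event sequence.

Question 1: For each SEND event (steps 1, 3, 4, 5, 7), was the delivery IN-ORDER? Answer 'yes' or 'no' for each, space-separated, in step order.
Answer: yes no yes yes yes

Derivation:
Step 1: SEND seq=100 -> in-order
Step 3: SEND seq=185 -> out-of-order
Step 4: SEND seq=133 -> in-order
Step 5: SEND seq=224 -> in-order
Step 7: SEND seq=289 -> in-order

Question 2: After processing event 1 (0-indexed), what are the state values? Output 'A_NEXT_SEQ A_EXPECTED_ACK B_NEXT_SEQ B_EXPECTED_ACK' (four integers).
After event 0: A_seq=100 A_ack=0 B_seq=0 B_ack=100
After event 1: A_seq=133 A_ack=0 B_seq=0 B_ack=133

133 0 0 133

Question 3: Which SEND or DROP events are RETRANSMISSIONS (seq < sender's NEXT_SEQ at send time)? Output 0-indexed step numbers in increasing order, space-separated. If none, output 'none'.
Answer: none

Derivation:
Step 1: SEND seq=100 -> fresh
Step 2: DROP seq=0 -> fresh
Step 3: SEND seq=185 -> fresh
Step 4: SEND seq=133 -> fresh
Step 5: SEND seq=224 -> fresh
Step 7: SEND seq=289 -> fresh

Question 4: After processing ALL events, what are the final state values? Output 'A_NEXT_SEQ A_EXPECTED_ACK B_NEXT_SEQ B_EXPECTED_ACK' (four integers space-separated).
After event 0: A_seq=100 A_ack=0 B_seq=0 B_ack=100
After event 1: A_seq=133 A_ack=0 B_seq=0 B_ack=133
After event 2: A_seq=133 A_ack=0 B_seq=185 B_ack=133
After event 3: A_seq=133 A_ack=0 B_seq=276 B_ack=133
After event 4: A_seq=224 A_ack=0 B_seq=276 B_ack=224
After event 5: A_seq=289 A_ack=0 B_seq=276 B_ack=289
After event 6: A_seq=289 A_ack=0 B_seq=276 B_ack=289
After event 7: A_seq=432 A_ack=0 B_seq=276 B_ack=432

Answer: 432 0 276 432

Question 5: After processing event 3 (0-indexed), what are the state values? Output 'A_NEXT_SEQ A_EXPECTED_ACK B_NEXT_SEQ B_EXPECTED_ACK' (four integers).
After event 0: A_seq=100 A_ack=0 B_seq=0 B_ack=100
After event 1: A_seq=133 A_ack=0 B_seq=0 B_ack=133
After event 2: A_seq=133 A_ack=0 B_seq=185 B_ack=133
After event 3: A_seq=133 A_ack=0 B_seq=276 B_ack=133

133 0 276 133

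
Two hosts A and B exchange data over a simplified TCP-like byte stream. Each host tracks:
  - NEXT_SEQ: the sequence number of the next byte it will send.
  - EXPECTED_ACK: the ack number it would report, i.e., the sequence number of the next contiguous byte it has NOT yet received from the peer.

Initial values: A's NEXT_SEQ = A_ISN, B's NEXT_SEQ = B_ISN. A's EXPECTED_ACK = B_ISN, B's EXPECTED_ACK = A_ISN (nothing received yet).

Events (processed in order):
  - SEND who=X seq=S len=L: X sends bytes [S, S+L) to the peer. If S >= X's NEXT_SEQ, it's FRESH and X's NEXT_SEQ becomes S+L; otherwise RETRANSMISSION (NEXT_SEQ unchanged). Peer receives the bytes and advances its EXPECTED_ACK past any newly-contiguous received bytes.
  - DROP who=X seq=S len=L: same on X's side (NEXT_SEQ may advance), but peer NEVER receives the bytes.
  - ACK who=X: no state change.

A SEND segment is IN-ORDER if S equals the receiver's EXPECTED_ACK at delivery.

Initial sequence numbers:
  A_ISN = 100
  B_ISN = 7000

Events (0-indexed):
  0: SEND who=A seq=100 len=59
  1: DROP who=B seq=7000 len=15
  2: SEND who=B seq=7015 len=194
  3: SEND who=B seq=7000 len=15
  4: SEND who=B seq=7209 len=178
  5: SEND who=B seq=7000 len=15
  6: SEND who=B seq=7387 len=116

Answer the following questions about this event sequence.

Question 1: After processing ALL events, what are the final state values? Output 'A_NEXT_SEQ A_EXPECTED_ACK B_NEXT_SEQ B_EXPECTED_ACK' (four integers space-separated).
Answer: 159 7503 7503 159

Derivation:
After event 0: A_seq=159 A_ack=7000 B_seq=7000 B_ack=159
After event 1: A_seq=159 A_ack=7000 B_seq=7015 B_ack=159
After event 2: A_seq=159 A_ack=7000 B_seq=7209 B_ack=159
After event 3: A_seq=159 A_ack=7209 B_seq=7209 B_ack=159
After event 4: A_seq=159 A_ack=7387 B_seq=7387 B_ack=159
After event 5: A_seq=159 A_ack=7387 B_seq=7387 B_ack=159
After event 6: A_seq=159 A_ack=7503 B_seq=7503 B_ack=159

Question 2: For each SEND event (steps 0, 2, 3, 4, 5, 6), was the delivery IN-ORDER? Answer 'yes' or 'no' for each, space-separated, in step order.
Step 0: SEND seq=100 -> in-order
Step 2: SEND seq=7015 -> out-of-order
Step 3: SEND seq=7000 -> in-order
Step 4: SEND seq=7209 -> in-order
Step 5: SEND seq=7000 -> out-of-order
Step 6: SEND seq=7387 -> in-order

Answer: yes no yes yes no yes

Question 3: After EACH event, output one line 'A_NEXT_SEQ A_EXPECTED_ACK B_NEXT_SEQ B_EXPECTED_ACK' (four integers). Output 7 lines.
159 7000 7000 159
159 7000 7015 159
159 7000 7209 159
159 7209 7209 159
159 7387 7387 159
159 7387 7387 159
159 7503 7503 159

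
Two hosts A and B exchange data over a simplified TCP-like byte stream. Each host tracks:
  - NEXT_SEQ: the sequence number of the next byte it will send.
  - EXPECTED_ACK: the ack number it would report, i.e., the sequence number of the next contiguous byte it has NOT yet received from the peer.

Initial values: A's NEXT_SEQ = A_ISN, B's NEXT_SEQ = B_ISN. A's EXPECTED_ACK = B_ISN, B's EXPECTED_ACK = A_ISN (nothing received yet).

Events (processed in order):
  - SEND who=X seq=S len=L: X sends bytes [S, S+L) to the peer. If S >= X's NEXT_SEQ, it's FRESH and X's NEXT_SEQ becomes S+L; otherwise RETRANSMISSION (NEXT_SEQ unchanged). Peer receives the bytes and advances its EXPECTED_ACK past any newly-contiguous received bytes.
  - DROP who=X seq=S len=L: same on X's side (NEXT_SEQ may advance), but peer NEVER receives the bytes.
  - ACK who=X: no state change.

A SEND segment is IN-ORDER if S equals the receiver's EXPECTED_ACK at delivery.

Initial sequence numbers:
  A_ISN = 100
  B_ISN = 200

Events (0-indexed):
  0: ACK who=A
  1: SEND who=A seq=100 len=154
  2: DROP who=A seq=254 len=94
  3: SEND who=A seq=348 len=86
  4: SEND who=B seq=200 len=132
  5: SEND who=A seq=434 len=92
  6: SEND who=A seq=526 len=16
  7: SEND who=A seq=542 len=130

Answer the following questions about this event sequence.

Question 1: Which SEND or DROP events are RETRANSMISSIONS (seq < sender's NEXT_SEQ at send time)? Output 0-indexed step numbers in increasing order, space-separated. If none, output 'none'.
Answer: none

Derivation:
Step 1: SEND seq=100 -> fresh
Step 2: DROP seq=254 -> fresh
Step 3: SEND seq=348 -> fresh
Step 4: SEND seq=200 -> fresh
Step 5: SEND seq=434 -> fresh
Step 6: SEND seq=526 -> fresh
Step 7: SEND seq=542 -> fresh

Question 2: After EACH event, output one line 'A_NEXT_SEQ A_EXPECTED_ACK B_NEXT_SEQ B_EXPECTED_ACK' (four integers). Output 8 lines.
100 200 200 100
254 200 200 254
348 200 200 254
434 200 200 254
434 332 332 254
526 332 332 254
542 332 332 254
672 332 332 254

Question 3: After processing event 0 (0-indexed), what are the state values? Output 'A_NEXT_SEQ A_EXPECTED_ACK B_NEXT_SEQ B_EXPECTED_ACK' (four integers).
After event 0: A_seq=100 A_ack=200 B_seq=200 B_ack=100

100 200 200 100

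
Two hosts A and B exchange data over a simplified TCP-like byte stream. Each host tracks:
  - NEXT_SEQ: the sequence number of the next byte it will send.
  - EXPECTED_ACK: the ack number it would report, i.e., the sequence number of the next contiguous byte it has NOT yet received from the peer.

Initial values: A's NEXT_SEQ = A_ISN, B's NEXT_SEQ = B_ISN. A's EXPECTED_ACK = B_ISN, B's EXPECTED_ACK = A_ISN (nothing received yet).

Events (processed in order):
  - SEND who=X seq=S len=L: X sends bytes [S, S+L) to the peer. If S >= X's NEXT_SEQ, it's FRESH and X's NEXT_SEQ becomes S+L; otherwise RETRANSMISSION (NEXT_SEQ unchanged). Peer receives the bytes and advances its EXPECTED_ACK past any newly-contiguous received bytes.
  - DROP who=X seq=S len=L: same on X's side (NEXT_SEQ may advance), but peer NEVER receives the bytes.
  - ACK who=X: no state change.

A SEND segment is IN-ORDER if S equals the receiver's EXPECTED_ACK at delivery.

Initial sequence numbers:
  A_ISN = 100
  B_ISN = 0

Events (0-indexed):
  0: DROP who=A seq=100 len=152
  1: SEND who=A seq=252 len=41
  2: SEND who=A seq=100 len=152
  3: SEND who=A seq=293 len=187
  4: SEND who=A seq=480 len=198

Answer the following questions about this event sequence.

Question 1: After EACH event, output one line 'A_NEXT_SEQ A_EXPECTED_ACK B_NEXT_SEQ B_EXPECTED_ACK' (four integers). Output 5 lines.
252 0 0 100
293 0 0 100
293 0 0 293
480 0 0 480
678 0 0 678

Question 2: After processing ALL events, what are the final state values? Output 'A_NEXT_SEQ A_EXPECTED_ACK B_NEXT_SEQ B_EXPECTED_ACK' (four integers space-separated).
After event 0: A_seq=252 A_ack=0 B_seq=0 B_ack=100
After event 1: A_seq=293 A_ack=0 B_seq=0 B_ack=100
After event 2: A_seq=293 A_ack=0 B_seq=0 B_ack=293
After event 3: A_seq=480 A_ack=0 B_seq=0 B_ack=480
After event 4: A_seq=678 A_ack=0 B_seq=0 B_ack=678

Answer: 678 0 0 678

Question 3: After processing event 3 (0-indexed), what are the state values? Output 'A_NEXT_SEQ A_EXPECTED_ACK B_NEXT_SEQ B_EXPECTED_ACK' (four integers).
After event 0: A_seq=252 A_ack=0 B_seq=0 B_ack=100
After event 1: A_seq=293 A_ack=0 B_seq=0 B_ack=100
After event 2: A_seq=293 A_ack=0 B_seq=0 B_ack=293
After event 3: A_seq=480 A_ack=0 B_seq=0 B_ack=480

480 0 0 480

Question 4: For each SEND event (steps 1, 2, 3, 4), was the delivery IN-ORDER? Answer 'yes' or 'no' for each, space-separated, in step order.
Answer: no yes yes yes

Derivation:
Step 1: SEND seq=252 -> out-of-order
Step 2: SEND seq=100 -> in-order
Step 3: SEND seq=293 -> in-order
Step 4: SEND seq=480 -> in-order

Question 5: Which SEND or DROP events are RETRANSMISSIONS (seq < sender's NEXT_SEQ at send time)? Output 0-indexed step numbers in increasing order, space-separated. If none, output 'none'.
Step 0: DROP seq=100 -> fresh
Step 1: SEND seq=252 -> fresh
Step 2: SEND seq=100 -> retransmit
Step 3: SEND seq=293 -> fresh
Step 4: SEND seq=480 -> fresh

Answer: 2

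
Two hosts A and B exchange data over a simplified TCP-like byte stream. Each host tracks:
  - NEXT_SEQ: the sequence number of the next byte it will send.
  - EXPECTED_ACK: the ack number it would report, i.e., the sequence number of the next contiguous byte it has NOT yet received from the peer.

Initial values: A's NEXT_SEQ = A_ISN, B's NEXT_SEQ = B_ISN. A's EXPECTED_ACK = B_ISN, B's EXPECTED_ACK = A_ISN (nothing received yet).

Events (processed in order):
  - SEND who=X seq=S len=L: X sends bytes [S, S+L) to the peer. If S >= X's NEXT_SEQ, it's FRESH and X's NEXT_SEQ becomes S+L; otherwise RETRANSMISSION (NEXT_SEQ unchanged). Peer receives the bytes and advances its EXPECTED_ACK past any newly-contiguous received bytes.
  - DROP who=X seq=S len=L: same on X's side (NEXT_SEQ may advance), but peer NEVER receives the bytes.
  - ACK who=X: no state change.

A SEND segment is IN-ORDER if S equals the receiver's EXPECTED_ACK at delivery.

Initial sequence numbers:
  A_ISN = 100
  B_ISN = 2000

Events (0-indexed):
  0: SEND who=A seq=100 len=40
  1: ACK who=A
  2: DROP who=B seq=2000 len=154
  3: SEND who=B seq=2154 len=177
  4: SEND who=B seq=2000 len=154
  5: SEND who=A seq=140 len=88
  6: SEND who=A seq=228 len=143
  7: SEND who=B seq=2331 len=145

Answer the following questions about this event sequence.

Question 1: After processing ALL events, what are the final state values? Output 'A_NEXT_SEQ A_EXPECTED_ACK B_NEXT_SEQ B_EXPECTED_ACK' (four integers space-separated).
After event 0: A_seq=140 A_ack=2000 B_seq=2000 B_ack=140
After event 1: A_seq=140 A_ack=2000 B_seq=2000 B_ack=140
After event 2: A_seq=140 A_ack=2000 B_seq=2154 B_ack=140
After event 3: A_seq=140 A_ack=2000 B_seq=2331 B_ack=140
After event 4: A_seq=140 A_ack=2331 B_seq=2331 B_ack=140
After event 5: A_seq=228 A_ack=2331 B_seq=2331 B_ack=228
After event 6: A_seq=371 A_ack=2331 B_seq=2331 B_ack=371
After event 7: A_seq=371 A_ack=2476 B_seq=2476 B_ack=371

Answer: 371 2476 2476 371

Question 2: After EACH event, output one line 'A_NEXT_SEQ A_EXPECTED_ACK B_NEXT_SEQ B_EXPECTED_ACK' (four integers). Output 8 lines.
140 2000 2000 140
140 2000 2000 140
140 2000 2154 140
140 2000 2331 140
140 2331 2331 140
228 2331 2331 228
371 2331 2331 371
371 2476 2476 371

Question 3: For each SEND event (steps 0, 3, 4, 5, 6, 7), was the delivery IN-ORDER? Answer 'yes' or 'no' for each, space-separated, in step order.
Step 0: SEND seq=100 -> in-order
Step 3: SEND seq=2154 -> out-of-order
Step 4: SEND seq=2000 -> in-order
Step 5: SEND seq=140 -> in-order
Step 6: SEND seq=228 -> in-order
Step 7: SEND seq=2331 -> in-order

Answer: yes no yes yes yes yes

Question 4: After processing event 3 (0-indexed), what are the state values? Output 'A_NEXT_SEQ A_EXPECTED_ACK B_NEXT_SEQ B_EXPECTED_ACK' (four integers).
After event 0: A_seq=140 A_ack=2000 B_seq=2000 B_ack=140
After event 1: A_seq=140 A_ack=2000 B_seq=2000 B_ack=140
After event 2: A_seq=140 A_ack=2000 B_seq=2154 B_ack=140
After event 3: A_seq=140 A_ack=2000 B_seq=2331 B_ack=140

140 2000 2331 140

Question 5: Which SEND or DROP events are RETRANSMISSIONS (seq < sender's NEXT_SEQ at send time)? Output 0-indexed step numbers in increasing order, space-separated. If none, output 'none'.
Answer: 4

Derivation:
Step 0: SEND seq=100 -> fresh
Step 2: DROP seq=2000 -> fresh
Step 3: SEND seq=2154 -> fresh
Step 4: SEND seq=2000 -> retransmit
Step 5: SEND seq=140 -> fresh
Step 6: SEND seq=228 -> fresh
Step 7: SEND seq=2331 -> fresh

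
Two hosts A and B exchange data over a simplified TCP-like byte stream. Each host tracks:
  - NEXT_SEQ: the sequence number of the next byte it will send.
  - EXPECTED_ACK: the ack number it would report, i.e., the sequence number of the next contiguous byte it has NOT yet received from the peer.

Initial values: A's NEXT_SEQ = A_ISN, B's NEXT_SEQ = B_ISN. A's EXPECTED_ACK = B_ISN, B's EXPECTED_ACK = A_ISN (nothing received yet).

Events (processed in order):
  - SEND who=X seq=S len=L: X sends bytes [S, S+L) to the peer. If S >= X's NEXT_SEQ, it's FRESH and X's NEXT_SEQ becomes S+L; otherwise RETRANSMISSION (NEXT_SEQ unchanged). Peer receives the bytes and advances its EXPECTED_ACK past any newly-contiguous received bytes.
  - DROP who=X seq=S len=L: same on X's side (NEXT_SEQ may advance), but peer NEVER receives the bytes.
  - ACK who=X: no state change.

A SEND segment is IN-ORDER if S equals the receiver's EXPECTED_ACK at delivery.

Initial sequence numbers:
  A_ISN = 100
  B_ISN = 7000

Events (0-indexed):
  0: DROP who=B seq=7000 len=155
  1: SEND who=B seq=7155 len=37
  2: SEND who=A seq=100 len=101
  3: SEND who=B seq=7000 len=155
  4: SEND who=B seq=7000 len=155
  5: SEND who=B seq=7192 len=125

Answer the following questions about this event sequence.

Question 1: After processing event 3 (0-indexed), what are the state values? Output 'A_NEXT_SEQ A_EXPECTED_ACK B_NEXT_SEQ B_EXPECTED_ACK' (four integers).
After event 0: A_seq=100 A_ack=7000 B_seq=7155 B_ack=100
After event 1: A_seq=100 A_ack=7000 B_seq=7192 B_ack=100
After event 2: A_seq=201 A_ack=7000 B_seq=7192 B_ack=201
After event 3: A_seq=201 A_ack=7192 B_seq=7192 B_ack=201

201 7192 7192 201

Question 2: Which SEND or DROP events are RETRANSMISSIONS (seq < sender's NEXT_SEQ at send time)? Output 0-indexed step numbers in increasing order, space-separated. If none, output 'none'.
Step 0: DROP seq=7000 -> fresh
Step 1: SEND seq=7155 -> fresh
Step 2: SEND seq=100 -> fresh
Step 3: SEND seq=7000 -> retransmit
Step 4: SEND seq=7000 -> retransmit
Step 5: SEND seq=7192 -> fresh

Answer: 3 4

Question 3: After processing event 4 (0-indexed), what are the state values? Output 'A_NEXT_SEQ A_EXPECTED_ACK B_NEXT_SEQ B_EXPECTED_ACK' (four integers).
After event 0: A_seq=100 A_ack=7000 B_seq=7155 B_ack=100
After event 1: A_seq=100 A_ack=7000 B_seq=7192 B_ack=100
After event 2: A_seq=201 A_ack=7000 B_seq=7192 B_ack=201
After event 3: A_seq=201 A_ack=7192 B_seq=7192 B_ack=201
After event 4: A_seq=201 A_ack=7192 B_seq=7192 B_ack=201

201 7192 7192 201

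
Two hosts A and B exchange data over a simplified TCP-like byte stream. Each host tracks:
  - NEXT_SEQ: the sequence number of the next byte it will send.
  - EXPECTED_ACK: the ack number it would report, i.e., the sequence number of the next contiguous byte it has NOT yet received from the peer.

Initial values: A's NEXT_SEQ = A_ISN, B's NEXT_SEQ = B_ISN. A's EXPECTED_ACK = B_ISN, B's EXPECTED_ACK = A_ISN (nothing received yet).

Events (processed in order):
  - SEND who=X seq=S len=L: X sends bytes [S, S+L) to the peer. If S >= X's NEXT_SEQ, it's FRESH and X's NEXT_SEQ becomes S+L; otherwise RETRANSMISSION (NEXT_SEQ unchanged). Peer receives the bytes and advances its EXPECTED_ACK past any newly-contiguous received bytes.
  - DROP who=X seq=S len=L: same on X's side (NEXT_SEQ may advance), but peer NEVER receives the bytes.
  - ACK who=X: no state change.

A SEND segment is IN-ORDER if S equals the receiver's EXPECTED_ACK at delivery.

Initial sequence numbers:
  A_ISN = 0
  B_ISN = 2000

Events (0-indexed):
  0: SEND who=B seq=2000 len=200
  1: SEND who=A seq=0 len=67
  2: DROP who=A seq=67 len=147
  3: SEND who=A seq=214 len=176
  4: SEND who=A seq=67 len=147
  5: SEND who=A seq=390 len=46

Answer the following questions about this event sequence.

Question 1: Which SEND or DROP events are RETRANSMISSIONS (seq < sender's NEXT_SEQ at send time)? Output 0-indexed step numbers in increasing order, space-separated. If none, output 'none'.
Answer: 4

Derivation:
Step 0: SEND seq=2000 -> fresh
Step 1: SEND seq=0 -> fresh
Step 2: DROP seq=67 -> fresh
Step 3: SEND seq=214 -> fresh
Step 4: SEND seq=67 -> retransmit
Step 5: SEND seq=390 -> fresh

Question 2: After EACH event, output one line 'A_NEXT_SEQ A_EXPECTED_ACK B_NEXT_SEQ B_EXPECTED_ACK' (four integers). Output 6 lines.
0 2200 2200 0
67 2200 2200 67
214 2200 2200 67
390 2200 2200 67
390 2200 2200 390
436 2200 2200 436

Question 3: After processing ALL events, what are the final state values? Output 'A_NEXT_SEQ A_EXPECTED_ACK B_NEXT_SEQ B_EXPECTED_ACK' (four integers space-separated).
Answer: 436 2200 2200 436

Derivation:
After event 0: A_seq=0 A_ack=2200 B_seq=2200 B_ack=0
After event 1: A_seq=67 A_ack=2200 B_seq=2200 B_ack=67
After event 2: A_seq=214 A_ack=2200 B_seq=2200 B_ack=67
After event 3: A_seq=390 A_ack=2200 B_seq=2200 B_ack=67
After event 4: A_seq=390 A_ack=2200 B_seq=2200 B_ack=390
After event 5: A_seq=436 A_ack=2200 B_seq=2200 B_ack=436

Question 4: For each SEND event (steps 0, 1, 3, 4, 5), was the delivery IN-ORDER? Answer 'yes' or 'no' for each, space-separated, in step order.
Answer: yes yes no yes yes

Derivation:
Step 0: SEND seq=2000 -> in-order
Step 1: SEND seq=0 -> in-order
Step 3: SEND seq=214 -> out-of-order
Step 4: SEND seq=67 -> in-order
Step 5: SEND seq=390 -> in-order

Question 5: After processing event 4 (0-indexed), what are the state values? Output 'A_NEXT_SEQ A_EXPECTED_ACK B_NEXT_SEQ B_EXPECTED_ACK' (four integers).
After event 0: A_seq=0 A_ack=2200 B_seq=2200 B_ack=0
After event 1: A_seq=67 A_ack=2200 B_seq=2200 B_ack=67
After event 2: A_seq=214 A_ack=2200 B_seq=2200 B_ack=67
After event 3: A_seq=390 A_ack=2200 B_seq=2200 B_ack=67
After event 4: A_seq=390 A_ack=2200 B_seq=2200 B_ack=390

390 2200 2200 390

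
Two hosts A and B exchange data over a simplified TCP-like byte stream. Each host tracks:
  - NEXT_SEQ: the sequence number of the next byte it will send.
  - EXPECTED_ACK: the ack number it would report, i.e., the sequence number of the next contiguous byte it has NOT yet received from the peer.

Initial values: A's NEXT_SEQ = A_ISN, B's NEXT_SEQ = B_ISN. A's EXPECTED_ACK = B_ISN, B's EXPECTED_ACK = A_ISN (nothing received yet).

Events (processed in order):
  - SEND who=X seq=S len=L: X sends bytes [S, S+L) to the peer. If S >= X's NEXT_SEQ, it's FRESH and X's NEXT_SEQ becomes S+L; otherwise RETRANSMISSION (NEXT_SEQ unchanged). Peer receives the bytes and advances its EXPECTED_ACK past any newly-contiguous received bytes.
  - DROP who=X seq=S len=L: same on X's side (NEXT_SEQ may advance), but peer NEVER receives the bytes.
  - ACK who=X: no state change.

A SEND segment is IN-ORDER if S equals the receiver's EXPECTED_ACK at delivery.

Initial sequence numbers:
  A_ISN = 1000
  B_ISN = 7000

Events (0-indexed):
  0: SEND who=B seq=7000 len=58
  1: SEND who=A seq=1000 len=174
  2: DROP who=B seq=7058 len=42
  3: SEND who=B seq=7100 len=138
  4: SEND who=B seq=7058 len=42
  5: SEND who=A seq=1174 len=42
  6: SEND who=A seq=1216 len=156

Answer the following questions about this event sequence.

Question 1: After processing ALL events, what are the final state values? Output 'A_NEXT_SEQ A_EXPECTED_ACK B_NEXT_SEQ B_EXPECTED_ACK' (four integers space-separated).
After event 0: A_seq=1000 A_ack=7058 B_seq=7058 B_ack=1000
After event 1: A_seq=1174 A_ack=7058 B_seq=7058 B_ack=1174
After event 2: A_seq=1174 A_ack=7058 B_seq=7100 B_ack=1174
After event 3: A_seq=1174 A_ack=7058 B_seq=7238 B_ack=1174
After event 4: A_seq=1174 A_ack=7238 B_seq=7238 B_ack=1174
After event 5: A_seq=1216 A_ack=7238 B_seq=7238 B_ack=1216
After event 6: A_seq=1372 A_ack=7238 B_seq=7238 B_ack=1372

Answer: 1372 7238 7238 1372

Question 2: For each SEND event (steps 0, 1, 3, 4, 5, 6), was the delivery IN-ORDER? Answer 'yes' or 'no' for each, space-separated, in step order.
Answer: yes yes no yes yes yes

Derivation:
Step 0: SEND seq=7000 -> in-order
Step 1: SEND seq=1000 -> in-order
Step 3: SEND seq=7100 -> out-of-order
Step 4: SEND seq=7058 -> in-order
Step 5: SEND seq=1174 -> in-order
Step 6: SEND seq=1216 -> in-order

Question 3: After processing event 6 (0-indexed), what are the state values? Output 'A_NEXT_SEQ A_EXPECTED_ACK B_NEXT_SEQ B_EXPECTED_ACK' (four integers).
After event 0: A_seq=1000 A_ack=7058 B_seq=7058 B_ack=1000
After event 1: A_seq=1174 A_ack=7058 B_seq=7058 B_ack=1174
After event 2: A_seq=1174 A_ack=7058 B_seq=7100 B_ack=1174
After event 3: A_seq=1174 A_ack=7058 B_seq=7238 B_ack=1174
After event 4: A_seq=1174 A_ack=7238 B_seq=7238 B_ack=1174
After event 5: A_seq=1216 A_ack=7238 B_seq=7238 B_ack=1216
After event 6: A_seq=1372 A_ack=7238 B_seq=7238 B_ack=1372

1372 7238 7238 1372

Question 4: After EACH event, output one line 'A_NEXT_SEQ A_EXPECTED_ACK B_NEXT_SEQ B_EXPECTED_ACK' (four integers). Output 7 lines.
1000 7058 7058 1000
1174 7058 7058 1174
1174 7058 7100 1174
1174 7058 7238 1174
1174 7238 7238 1174
1216 7238 7238 1216
1372 7238 7238 1372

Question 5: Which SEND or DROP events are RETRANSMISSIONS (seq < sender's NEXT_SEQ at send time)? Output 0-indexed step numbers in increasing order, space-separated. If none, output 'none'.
Step 0: SEND seq=7000 -> fresh
Step 1: SEND seq=1000 -> fresh
Step 2: DROP seq=7058 -> fresh
Step 3: SEND seq=7100 -> fresh
Step 4: SEND seq=7058 -> retransmit
Step 5: SEND seq=1174 -> fresh
Step 6: SEND seq=1216 -> fresh

Answer: 4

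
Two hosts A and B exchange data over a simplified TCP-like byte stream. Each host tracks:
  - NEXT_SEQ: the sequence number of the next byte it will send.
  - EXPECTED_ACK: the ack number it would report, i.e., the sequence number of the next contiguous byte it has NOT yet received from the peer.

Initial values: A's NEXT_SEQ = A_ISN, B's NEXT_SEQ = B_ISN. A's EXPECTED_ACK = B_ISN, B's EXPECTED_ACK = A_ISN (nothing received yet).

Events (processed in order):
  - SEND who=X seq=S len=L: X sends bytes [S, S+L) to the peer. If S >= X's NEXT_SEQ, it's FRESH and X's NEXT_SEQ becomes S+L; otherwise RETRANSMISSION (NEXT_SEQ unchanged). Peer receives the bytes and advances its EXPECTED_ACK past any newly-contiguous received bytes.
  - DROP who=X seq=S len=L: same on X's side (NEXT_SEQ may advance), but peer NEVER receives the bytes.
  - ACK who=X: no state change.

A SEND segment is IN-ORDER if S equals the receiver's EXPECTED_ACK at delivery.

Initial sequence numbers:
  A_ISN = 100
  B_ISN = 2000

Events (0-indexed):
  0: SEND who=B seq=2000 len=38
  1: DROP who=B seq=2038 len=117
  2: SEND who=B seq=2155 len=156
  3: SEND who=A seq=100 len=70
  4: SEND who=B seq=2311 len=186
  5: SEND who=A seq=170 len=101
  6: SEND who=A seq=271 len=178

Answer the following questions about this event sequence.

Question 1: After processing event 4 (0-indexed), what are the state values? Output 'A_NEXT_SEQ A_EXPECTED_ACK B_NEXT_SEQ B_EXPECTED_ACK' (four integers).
After event 0: A_seq=100 A_ack=2038 B_seq=2038 B_ack=100
After event 1: A_seq=100 A_ack=2038 B_seq=2155 B_ack=100
After event 2: A_seq=100 A_ack=2038 B_seq=2311 B_ack=100
After event 3: A_seq=170 A_ack=2038 B_seq=2311 B_ack=170
After event 4: A_seq=170 A_ack=2038 B_seq=2497 B_ack=170

170 2038 2497 170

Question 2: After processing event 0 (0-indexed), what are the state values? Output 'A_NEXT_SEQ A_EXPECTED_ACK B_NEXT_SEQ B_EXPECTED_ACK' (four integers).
After event 0: A_seq=100 A_ack=2038 B_seq=2038 B_ack=100

100 2038 2038 100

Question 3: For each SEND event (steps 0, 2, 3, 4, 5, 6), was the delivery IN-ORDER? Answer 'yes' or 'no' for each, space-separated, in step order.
Step 0: SEND seq=2000 -> in-order
Step 2: SEND seq=2155 -> out-of-order
Step 3: SEND seq=100 -> in-order
Step 4: SEND seq=2311 -> out-of-order
Step 5: SEND seq=170 -> in-order
Step 6: SEND seq=271 -> in-order

Answer: yes no yes no yes yes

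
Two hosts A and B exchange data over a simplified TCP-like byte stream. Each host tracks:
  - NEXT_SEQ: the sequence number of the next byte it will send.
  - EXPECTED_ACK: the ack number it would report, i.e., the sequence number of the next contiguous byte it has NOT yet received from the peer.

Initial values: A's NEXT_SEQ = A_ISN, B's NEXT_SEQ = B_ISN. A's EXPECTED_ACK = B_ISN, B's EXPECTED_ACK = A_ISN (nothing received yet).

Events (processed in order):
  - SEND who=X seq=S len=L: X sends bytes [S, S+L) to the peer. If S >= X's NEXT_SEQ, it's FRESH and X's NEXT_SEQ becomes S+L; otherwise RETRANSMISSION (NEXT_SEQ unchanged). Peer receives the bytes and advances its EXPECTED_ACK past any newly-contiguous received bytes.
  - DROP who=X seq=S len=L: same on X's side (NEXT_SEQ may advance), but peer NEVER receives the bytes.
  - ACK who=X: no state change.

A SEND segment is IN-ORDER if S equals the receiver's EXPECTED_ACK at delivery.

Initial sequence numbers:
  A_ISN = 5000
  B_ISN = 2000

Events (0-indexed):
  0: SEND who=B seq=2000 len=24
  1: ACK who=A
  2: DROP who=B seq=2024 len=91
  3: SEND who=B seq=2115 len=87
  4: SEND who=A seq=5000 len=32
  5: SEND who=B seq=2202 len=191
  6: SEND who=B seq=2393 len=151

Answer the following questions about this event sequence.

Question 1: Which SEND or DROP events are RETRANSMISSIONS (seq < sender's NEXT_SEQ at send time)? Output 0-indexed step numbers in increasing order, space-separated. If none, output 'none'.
Answer: none

Derivation:
Step 0: SEND seq=2000 -> fresh
Step 2: DROP seq=2024 -> fresh
Step 3: SEND seq=2115 -> fresh
Step 4: SEND seq=5000 -> fresh
Step 5: SEND seq=2202 -> fresh
Step 6: SEND seq=2393 -> fresh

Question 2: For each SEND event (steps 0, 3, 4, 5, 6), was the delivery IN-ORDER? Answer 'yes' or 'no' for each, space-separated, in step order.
Step 0: SEND seq=2000 -> in-order
Step 3: SEND seq=2115 -> out-of-order
Step 4: SEND seq=5000 -> in-order
Step 5: SEND seq=2202 -> out-of-order
Step 6: SEND seq=2393 -> out-of-order

Answer: yes no yes no no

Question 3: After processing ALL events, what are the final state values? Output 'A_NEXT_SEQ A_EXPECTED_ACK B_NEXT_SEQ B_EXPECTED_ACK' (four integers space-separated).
After event 0: A_seq=5000 A_ack=2024 B_seq=2024 B_ack=5000
After event 1: A_seq=5000 A_ack=2024 B_seq=2024 B_ack=5000
After event 2: A_seq=5000 A_ack=2024 B_seq=2115 B_ack=5000
After event 3: A_seq=5000 A_ack=2024 B_seq=2202 B_ack=5000
After event 4: A_seq=5032 A_ack=2024 B_seq=2202 B_ack=5032
After event 5: A_seq=5032 A_ack=2024 B_seq=2393 B_ack=5032
After event 6: A_seq=5032 A_ack=2024 B_seq=2544 B_ack=5032

Answer: 5032 2024 2544 5032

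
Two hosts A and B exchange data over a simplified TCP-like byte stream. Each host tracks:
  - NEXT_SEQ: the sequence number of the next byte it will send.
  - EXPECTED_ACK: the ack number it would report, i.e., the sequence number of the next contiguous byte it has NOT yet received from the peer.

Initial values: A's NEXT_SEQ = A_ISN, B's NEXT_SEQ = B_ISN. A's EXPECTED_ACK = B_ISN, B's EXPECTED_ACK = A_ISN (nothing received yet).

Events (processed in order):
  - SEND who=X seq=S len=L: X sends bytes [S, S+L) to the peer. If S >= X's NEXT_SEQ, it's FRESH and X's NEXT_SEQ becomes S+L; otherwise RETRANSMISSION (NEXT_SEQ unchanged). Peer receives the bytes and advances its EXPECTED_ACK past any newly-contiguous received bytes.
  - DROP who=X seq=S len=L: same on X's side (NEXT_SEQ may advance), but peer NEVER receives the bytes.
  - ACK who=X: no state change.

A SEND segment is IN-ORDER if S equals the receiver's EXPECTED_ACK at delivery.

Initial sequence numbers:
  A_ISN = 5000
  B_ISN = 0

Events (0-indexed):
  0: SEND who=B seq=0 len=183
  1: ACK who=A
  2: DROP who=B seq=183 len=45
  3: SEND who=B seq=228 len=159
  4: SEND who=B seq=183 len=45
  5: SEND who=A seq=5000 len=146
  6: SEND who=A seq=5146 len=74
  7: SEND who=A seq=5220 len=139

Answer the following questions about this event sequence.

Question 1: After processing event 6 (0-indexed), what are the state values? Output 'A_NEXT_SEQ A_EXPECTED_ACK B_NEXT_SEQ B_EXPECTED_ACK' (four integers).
After event 0: A_seq=5000 A_ack=183 B_seq=183 B_ack=5000
After event 1: A_seq=5000 A_ack=183 B_seq=183 B_ack=5000
After event 2: A_seq=5000 A_ack=183 B_seq=228 B_ack=5000
After event 3: A_seq=5000 A_ack=183 B_seq=387 B_ack=5000
After event 4: A_seq=5000 A_ack=387 B_seq=387 B_ack=5000
After event 5: A_seq=5146 A_ack=387 B_seq=387 B_ack=5146
After event 6: A_seq=5220 A_ack=387 B_seq=387 B_ack=5220

5220 387 387 5220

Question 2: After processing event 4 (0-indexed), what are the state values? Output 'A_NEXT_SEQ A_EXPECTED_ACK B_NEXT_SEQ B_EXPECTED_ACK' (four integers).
After event 0: A_seq=5000 A_ack=183 B_seq=183 B_ack=5000
After event 1: A_seq=5000 A_ack=183 B_seq=183 B_ack=5000
After event 2: A_seq=5000 A_ack=183 B_seq=228 B_ack=5000
After event 3: A_seq=5000 A_ack=183 B_seq=387 B_ack=5000
After event 4: A_seq=5000 A_ack=387 B_seq=387 B_ack=5000

5000 387 387 5000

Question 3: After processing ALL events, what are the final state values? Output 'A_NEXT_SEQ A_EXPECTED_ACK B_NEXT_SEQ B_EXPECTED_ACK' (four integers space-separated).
Answer: 5359 387 387 5359

Derivation:
After event 0: A_seq=5000 A_ack=183 B_seq=183 B_ack=5000
After event 1: A_seq=5000 A_ack=183 B_seq=183 B_ack=5000
After event 2: A_seq=5000 A_ack=183 B_seq=228 B_ack=5000
After event 3: A_seq=5000 A_ack=183 B_seq=387 B_ack=5000
After event 4: A_seq=5000 A_ack=387 B_seq=387 B_ack=5000
After event 5: A_seq=5146 A_ack=387 B_seq=387 B_ack=5146
After event 6: A_seq=5220 A_ack=387 B_seq=387 B_ack=5220
After event 7: A_seq=5359 A_ack=387 B_seq=387 B_ack=5359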